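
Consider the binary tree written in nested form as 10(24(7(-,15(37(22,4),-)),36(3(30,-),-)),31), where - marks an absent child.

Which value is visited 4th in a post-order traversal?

Post-order visits the left subtree, then the right subtree, then the node.
At 10: go left to 24.
  At 24: go left to 7.
    At 7: no left child.
    At 7: go right to 15.
      At 15: go left to 37.
        At 37: go left to 22.
          22 is a leaf — visit 22.
        At 37: go right to 4.
          4 is a leaf — visit 4.
        Visit 37.
      At 15: no right child.
      Visit 15.
    Visit 7.
  At 24: go right to 36.
    At 36: go left to 3.
      At 3: go left to 30.
        30 is a leaf — visit 30.
      At 3: no right child.
      Visit 3.
    At 36: no right child.
    Visit 36.
  Visit 24.
At 10: go right to 31.
  31 is a leaf — visit 31.
Visit 10.
Full post-order sequence: 22, 4, 37, 15, 7, 30, 3, 36, 24, 31, 10.

15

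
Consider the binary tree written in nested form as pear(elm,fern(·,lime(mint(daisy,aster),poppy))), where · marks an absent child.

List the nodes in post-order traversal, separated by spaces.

Post-order visits the left subtree, then the right subtree, then the node.
At pear: go left to elm.
  elm is a leaf — visit elm.
At pear: go right to fern.
  At fern: no left child.
  At fern: go right to lime.
    At lime: go left to mint.
      At mint: go left to daisy.
        daisy is a leaf — visit daisy.
      At mint: go right to aster.
        aster is a leaf — visit aster.
      Visit mint.
    At lime: go right to poppy.
      poppy is a leaf — visit poppy.
    Visit lime.
  Visit fern.
Visit pear.

elm daisy aster mint poppy lime fern pear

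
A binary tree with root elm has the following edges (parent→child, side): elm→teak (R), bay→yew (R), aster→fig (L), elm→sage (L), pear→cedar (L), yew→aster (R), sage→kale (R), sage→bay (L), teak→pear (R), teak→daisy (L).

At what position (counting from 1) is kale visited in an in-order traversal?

6

In-order visits the left subtree, then the node, then the right subtree.
At elm: go left to sage.
  At sage: go left to bay.
    At bay: no left child.
    Visit bay.
    At bay: go right to yew.
      At yew: no left child.
      Visit yew.
      At yew: go right to aster.
        At aster: go left to fig.
          fig is a leaf — visit fig.
        Visit aster.
        At aster: no right child.
  Visit sage.
  At sage: go right to kale.
    kale is a leaf — visit kale.
Visit elm.
At elm: go right to teak.
  At teak: go left to daisy.
    daisy is a leaf — visit daisy.
  Visit teak.
  At teak: go right to pear.
    At pear: go left to cedar.
      cedar is a leaf — visit cedar.
    Visit pear.
    At pear: no right child.
Full in-order sequence: bay, yew, fig, aster, sage, kale, elm, daisy, teak, cedar, pear.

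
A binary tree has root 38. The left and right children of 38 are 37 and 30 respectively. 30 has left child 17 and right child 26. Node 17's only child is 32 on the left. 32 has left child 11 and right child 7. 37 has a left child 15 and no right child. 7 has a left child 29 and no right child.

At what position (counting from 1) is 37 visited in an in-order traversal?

In-order visits the left subtree, then the node, then the right subtree.
At 38: go left to 37.
  At 37: go left to 15.
    15 is a leaf — visit 15.
  Visit 37.
  At 37: no right child.
Visit 38.
At 38: go right to 30.
  At 30: go left to 17.
    At 17: go left to 32.
      At 32: go left to 11.
        11 is a leaf — visit 11.
      Visit 32.
      At 32: go right to 7.
        At 7: go left to 29.
          29 is a leaf — visit 29.
        Visit 7.
        At 7: no right child.
    Visit 17.
    At 17: no right child.
  Visit 30.
  At 30: go right to 26.
    26 is a leaf — visit 26.
Full in-order sequence: 15, 37, 38, 11, 32, 29, 7, 17, 30, 26.

2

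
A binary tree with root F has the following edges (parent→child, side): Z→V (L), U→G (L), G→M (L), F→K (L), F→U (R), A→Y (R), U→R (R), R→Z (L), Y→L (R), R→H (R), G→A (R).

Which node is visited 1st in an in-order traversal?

K

In-order visits the left subtree, then the node, then the right subtree.
At F: go left to K.
  K is a leaf — visit K.
Visit F.
At F: go right to U.
  At U: go left to G.
    At G: go left to M.
      M is a leaf — visit M.
    Visit G.
    At G: go right to A.
      At A: no left child.
      Visit A.
      At A: go right to Y.
        At Y: no left child.
        Visit Y.
        At Y: go right to L.
          L is a leaf — visit L.
  Visit U.
  At U: go right to R.
    At R: go left to Z.
      At Z: go left to V.
        V is a leaf — visit V.
      Visit Z.
      At Z: no right child.
    Visit R.
    At R: go right to H.
      H is a leaf — visit H.
Full in-order sequence: K, F, M, G, A, Y, L, U, V, Z, R, H.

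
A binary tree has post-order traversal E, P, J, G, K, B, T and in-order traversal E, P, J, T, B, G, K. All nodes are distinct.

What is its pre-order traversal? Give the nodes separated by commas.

T, J, P, E, B, K, G

The last element of post-order is the root; it splits in-order into left and right subtrees.
Root T: left subtree has 3 nodes {E, P, J}, right has 3 {B, G, K}.
  Root J: left subtree has 2 nodes {E, P}, right has 0 { }.
    Root P: left subtree has 1 node {E}, right has 0 { }.
  Root B: left subtree has 0 nodes { }, right has 2 {G, K}.
    Root K: left subtree has 1 node {G}, right has 0 { }.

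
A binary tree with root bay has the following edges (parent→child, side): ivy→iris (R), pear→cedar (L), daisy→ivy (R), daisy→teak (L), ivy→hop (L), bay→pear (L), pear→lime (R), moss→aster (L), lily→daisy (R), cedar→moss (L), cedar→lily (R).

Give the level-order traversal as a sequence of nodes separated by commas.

bay, pear, cedar, lime, moss, lily, aster, daisy, teak, ivy, hop, iris

Level-order visits nodes level by level from the root, left to right within each level.
Level 0: bay
Level 1: pear
Level 2: cedar, lime
Level 3: moss, lily
Level 4: aster, daisy
Level 5: teak, ivy
Level 6: hop, iris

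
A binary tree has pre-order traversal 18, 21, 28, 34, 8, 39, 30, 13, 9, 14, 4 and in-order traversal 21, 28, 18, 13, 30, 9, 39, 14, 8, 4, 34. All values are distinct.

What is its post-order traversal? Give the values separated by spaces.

The first element of pre-order is the root; it splits in-order into left and right subtrees.
Root 18: left subtree has 2 nodes {21, 28}, right has 8 {13, 30, 9, 39, 14, 8, 4, 34}.
  Root 21: left subtree has 0 nodes { }, right has 1 {28}.
  Root 34: left subtree has 7 nodes {13, 30, 9, 39, 14, 8, 4}, right has 0 { }.
    Root 8: left subtree has 5 nodes {13, 30, 9, 39, 14}, right has 1 {4}.
      Root 39: left subtree has 3 nodes {13, 30, 9}, right has 1 {14}.
        Root 30: left subtree has 1 node {13}, right has 1 {9}.

28 21 13 9 30 14 39 4 8 34 18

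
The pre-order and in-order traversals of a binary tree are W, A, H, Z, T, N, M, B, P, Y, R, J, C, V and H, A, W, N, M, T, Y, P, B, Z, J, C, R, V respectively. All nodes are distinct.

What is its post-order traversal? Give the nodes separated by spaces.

The first element of pre-order is the root; it splits in-order into left and right subtrees.
Root W: left subtree has 2 nodes {H, A}, right has 11 {N, M, T, Y, P, B, Z, J, C, R, V}.
  Root A: left subtree has 1 node {H}, right has 0 { }.
  Root Z: left subtree has 6 nodes {N, M, T, Y, P, B}, right has 4 {J, C, R, V}.
    Root T: left subtree has 2 nodes {N, M}, right has 3 {Y, P, B}.
      Root N: left subtree has 0 nodes { }, right has 1 {M}.
      Root B: left subtree has 2 nodes {Y, P}, right has 0 { }.
        Root P: left subtree has 1 node {Y}, right has 0 { }.
    Root R: left subtree has 2 nodes {J, C}, right has 1 {V}.
      Root J: left subtree has 0 nodes { }, right has 1 {C}.

H A M N Y P B T C J V R Z W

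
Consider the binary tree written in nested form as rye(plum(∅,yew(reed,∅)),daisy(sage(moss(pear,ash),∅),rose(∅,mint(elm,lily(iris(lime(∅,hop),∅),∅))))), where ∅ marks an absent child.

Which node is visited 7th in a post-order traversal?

Post-order visits the left subtree, then the right subtree, then the node.
At rye: go left to plum.
  At plum: no left child.
  At plum: go right to yew.
    At yew: go left to reed.
      reed is a leaf — visit reed.
    At yew: no right child.
    Visit yew.
  Visit plum.
At rye: go right to daisy.
  At daisy: go left to sage.
    At sage: go left to moss.
      At moss: go left to pear.
        pear is a leaf — visit pear.
      At moss: go right to ash.
        ash is a leaf — visit ash.
      Visit moss.
    At sage: no right child.
    Visit sage.
  At daisy: go right to rose.
    At rose: no left child.
    At rose: go right to mint.
      At mint: go left to elm.
        elm is a leaf — visit elm.
      At mint: go right to lily.
        At lily: go left to iris.
          At iris: go left to lime.
            At lime: no left child.
            At lime: go right to hop.
              hop is a leaf — visit hop.
            Visit lime.
          At iris: no right child.
          Visit iris.
        At lily: no right child.
        Visit lily.
      Visit mint.
    Visit rose.
  Visit daisy.
Visit rye.
Full post-order sequence: reed, yew, plum, pear, ash, moss, sage, elm, hop, lime, iris, lily, mint, rose, daisy, rye.

sage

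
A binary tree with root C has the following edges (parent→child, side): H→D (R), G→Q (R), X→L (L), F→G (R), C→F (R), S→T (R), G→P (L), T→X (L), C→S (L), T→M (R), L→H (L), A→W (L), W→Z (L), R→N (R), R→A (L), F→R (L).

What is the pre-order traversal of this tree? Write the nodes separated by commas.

Pre-order visits the node, then its left subtree, then its right subtree.
Visit C.
At C: go left to S.
  Visit S.
  At S: no left child.
  At S: go right to T.
    Visit T.
    At T: go left to X.
      Visit X.
      At X: go left to L.
        Visit L.
        At L: go left to H.
          Visit H.
          At H: no left child.
          At H: go right to D.
            D is a leaf — visit D.
        At L: no right child.
      At X: no right child.
    At T: go right to M.
      M is a leaf — visit M.
At C: go right to F.
  Visit F.
  At F: go left to R.
    Visit R.
    At R: go left to A.
      Visit A.
      At A: go left to W.
        Visit W.
        At W: go left to Z.
          Z is a leaf — visit Z.
        At W: no right child.
      At A: no right child.
    At R: go right to N.
      N is a leaf — visit N.
  At F: go right to G.
    Visit G.
    At G: go left to P.
      P is a leaf — visit P.
    At G: go right to Q.
      Q is a leaf — visit Q.

C, S, T, X, L, H, D, M, F, R, A, W, Z, N, G, P, Q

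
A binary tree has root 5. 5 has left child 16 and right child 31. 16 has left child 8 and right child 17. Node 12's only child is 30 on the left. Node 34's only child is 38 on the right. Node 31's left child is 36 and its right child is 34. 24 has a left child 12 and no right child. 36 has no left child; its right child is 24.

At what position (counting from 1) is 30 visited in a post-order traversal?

Post-order visits the left subtree, then the right subtree, then the node.
At 5: go left to 16.
  At 16: go left to 8.
    8 is a leaf — visit 8.
  At 16: go right to 17.
    17 is a leaf — visit 17.
  Visit 16.
At 5: go right to 31.
  At 31: go left to 36.
    At 36: no left child.
    At 36: go right to 24.
      At 24: go left to 12.
        At 12: go left to 30.
          30 is a leaf — visit 30.
        At 12: no right child.
        Visit 12.
      At 24: no right child.
      Visit 24.
    Visit 36.
  At 31: go right to 34.
    At 34: no left child.
    At 34: go right to 38.
      38 is a leaf — visit 38.
    Visit 34.
  Visit 31.
Visit 5.
Full post-order sequence: 8, 17, 16, 30, 12, 24, 36, 38, 34, 31, 5.

4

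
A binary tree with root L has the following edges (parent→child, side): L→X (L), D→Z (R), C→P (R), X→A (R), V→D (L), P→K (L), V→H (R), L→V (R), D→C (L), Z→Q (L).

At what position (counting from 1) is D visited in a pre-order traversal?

5

Pre-order visits the node, then its left subtree, then its right subtree.
Visit L.
At L: go left to X.
  Visit X.
  At X: no left child.
  At X: go right to A.
    A is a leaf — visit A.
At L: go right to V.
  Visit V.
  At V: go left to D.
    Visit D.
    At D: go left to C.
      Visit C.
      At C: no left child.
      At C: go right to P.
        Visit P.
        At P: go left to K.
          K is a leaf — visit K.
        At P: no right child.
    At D: go right to Z.
      Visit Z.
      At Z: go left to Q.
        Q is a leaf — visit Q.
      At Z: no right child.
  At V: go right to H.
    H is a leaf — visit H.
Full pre-order sequence: L, X, A, V, D, C, P, K, Z, Q, H.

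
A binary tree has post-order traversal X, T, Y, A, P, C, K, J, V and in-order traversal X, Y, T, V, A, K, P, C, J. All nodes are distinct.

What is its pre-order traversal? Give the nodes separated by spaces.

The last element of post-order is the root; it splits in-order into left and right subtrees.
Root V: left subtree has 3 nodes {X, Y, T}, right has 5 {A, K, P, C, J}.
  Root Y: left subtree has 1 node {X}, right has 1 {T}.
  Root J: left subtree has 4 nodes {A, K, P, C}, right has 0 { }.
    Root K: left subtree has 1 node {A}, right has 2 {P, C}.
      Root C: left subtree has 1 node {P}, right has 0 { }.

V Y X T J K A C P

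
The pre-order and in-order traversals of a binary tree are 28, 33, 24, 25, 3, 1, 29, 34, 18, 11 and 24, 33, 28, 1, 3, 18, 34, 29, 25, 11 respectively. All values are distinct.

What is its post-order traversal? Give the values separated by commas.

24, 33, 1, 18, 34, 29, 3, 11, 25, 28

The first element of pre-order is the root; it splits in-order into left and right subtrees.
Root 28: left subtree has 2 nodes {24, 33}, right has 7 {1, 3, 18, 34, 29, 25, 11}.
  Root 33: left subtree has 1 node {24}, right has 0 { }.
  Root 25: left subtree has 5 nodes {1, 3, 18, 34, 29}, right has 1 {11}.
    Root 3: left subtree has 1 node {1}, right has 3 {18, 34, 29}.
      Root 29: left subtree has 2 nodes {18, 34}, right has 0 { }.
        Root 34: left subtree has 1 node {18}, right has 0 { }.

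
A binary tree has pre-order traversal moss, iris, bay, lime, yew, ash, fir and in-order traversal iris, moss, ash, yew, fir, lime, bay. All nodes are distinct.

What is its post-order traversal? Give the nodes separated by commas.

iris, ash, fir, yew, lime, bay, moss

The first element of pre-order is the root; it splits in-order into left and right subtrees.
Root moss: left subtree has 1 node {iris}, right has 5 {ash, yew, fir, lime, bay}.
  Root bay: left subtree has 4 nodes {ash, yew, fir, lime}, right has 0 { }.
    Root lime: left subtree has 3 nodes {ash, yew, fir}, right has 0 { }.
      Root yew: left subtree has 1 node {ash}, right has 1 {fir}.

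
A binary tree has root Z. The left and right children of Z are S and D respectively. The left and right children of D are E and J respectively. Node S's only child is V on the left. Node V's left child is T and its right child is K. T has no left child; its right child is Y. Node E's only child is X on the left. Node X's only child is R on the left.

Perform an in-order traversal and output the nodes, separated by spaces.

T Y V K S Z R X E D J

In-order visits the left subtree, then the node, then the right subtree.
At Z: go left to S.
  At S: go left to V.
    At V: go left to T.
      At T: no left child.
      Visit T.
      At T: go right to Y.
        Y is a leaf — visit Y.
    Visit V.
    At V: go right to K.
      K is a leaf — visit K.
  Visit S.
  At S: no right child.
Visit Z.
At Z: go right to D.
  At D: go left to E.
    At E: go left to X.
      At X: go left to R.
        R is a leaf — visit R.
      Visit X.
      At X: no right child.
    Visit E.
    At E: no right child.
  Visit D.
  At D: go right to J.
    J is a leaf — visit J.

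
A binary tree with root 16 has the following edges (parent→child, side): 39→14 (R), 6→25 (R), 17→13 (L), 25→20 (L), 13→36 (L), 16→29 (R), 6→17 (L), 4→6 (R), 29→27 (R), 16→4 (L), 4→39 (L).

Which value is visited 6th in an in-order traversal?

In-order visits the left subtree, then the node, then the right subtree.
At 16: go left to 4.
  At 4: go left to 39.
    At 39: no left child.
    Visit 39.
    At 39: go right to 14.
      14 is a leaf — visit 14.
  Visit 4.
  At 4: go right to 6.
    At 6: go left to 17.
      At 17: go left to 13.
        At 13: go left to 36.
          36 is a leaf — visit 36.
        Visit 13.
        At 13: no right child.
      Visit 17.
      At 17: no right child.
    Visit 6.
    At 6: go right to 25.
      At 25: go left to 20.
        20 is a leaf — visit 20.
      Visit 25.
      At 25: no right child.
Visit 16.
At 16: go right to 29.
  At 29: no left child.
  Visit 29.
  At 29: go right to 27.
    27 is a leaf — visit 27.
Full in-order sequence: 39, 14, 4, 36, 13, 17, 6, 20, 25, 16, 29, 27.

17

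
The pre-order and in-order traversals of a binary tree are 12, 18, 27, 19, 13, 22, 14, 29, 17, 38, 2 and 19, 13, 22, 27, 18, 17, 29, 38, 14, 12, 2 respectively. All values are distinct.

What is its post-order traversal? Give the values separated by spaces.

22 13 19 27 17 38 29 14 18 2 12

The first element of pre-order is the root; it splits in-order into left and right subtrees.
Root 12: left subtree has 9 nodes {19, 13, 22, 27, 18, 17, 29, 38, 14}, right has 1 {2}.
  Root 18: left subtree has 4 nodes {19, 13, 22, 27}, right has 4 {17, 29, 38, 14}.
    Root 27: left subtree has 3 nodes {19, 13, 22}, right has 0 { }.
      Root 19: left subtree has 0 nodes { }, right has 2 {13, 22}.
        Root 13: left subtree has 0 nodes { }, right has 1 {22}.
    Root 14: left subtree has 3 nodes {17, 29, 38}, right has 0 { }.
      Root 29: left subtree has 1 node {17}, right has 1 {38}.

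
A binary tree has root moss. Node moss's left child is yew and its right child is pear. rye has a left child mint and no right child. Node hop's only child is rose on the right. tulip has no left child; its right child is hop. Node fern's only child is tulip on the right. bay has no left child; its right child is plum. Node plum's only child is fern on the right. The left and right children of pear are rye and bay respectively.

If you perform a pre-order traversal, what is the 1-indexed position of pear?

Pre-order visits the node, then its left subtree, then its right subtree.
Visit moss.
At moss: go left to yew.
  yew is a leaf — visit yew.
At moss: go right to pear.
  Visit pear.
  At pear: go left to rye.
    Visit rye.
    At rye: go left to mint.
      mint is a leaf — visit mint.
    At rye: no right child.
  At pear: go right to bay.
    Visit bay.
    At bay: no left child.
    At bay: go right to plum.
      Visit plum.
      At plum: no left child.
      At plum: go right to fern.
        Visit fern.
        At fern: no left child.
        At fern: go right to tulip.
          Visit tulip.
          At tulip: no left child.
          At tulip: go right to hop.
            Visit hop.
            At hop: no left child.
            At hop: go right to rose.
              rose is a leaf — visit rose.
Full pre-order sequence: moss, yew, pear, rye, mint, bay, plum, fern, tulip, hop, rose.

3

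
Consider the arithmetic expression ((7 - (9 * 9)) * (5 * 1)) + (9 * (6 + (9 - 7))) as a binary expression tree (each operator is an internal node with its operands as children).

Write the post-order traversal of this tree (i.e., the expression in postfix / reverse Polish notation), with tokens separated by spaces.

7 9 9 * - 5 1 * * 9 6 9 7 - + * +

Post-order on an expression tree gives postfix notation: for each operator, emit left operand, right operand, then the operator.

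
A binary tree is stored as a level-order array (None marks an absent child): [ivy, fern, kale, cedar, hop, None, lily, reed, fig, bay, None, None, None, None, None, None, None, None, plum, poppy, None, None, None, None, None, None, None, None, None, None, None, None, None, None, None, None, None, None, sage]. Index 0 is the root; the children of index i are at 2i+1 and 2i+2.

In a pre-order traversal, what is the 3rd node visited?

Pre-order visits the node, then its left subtree, then its right subtree.
Visit ivy.
At ivy: go left to fern.
  Visit fern.
  At fern: go left to cedar.
    Visit cedar.
    At cedar: go left to reed.
      reed is a leaf — visit reed.
    At cedar: go right to fig.
      Visit fig.
      At fig: no left child.
      At fig: go right to plum.
        Visit plum.
        At plum: no left child.
        At plum: go right to sage.
          sage is a leaf — visit sage.
  At fern: go right to hop.
    Visit hop.
    At hop: go left to bay.
      Visit bay.
      At bay: go left to poppy.
        poppy is a leaf — visit poppy.
      At bay: no right child.
    At hop: no right child.
At ivy: go right to kale.
  Visit kale.
  At kale: no left child.
  At kale: go right to lily.
    lily is a leaf — visit lily.
Full pre-order sequence: ivy, fern, cedar, reed, fig, plum, sage, hop, bay, poppy, kale, lily.

cedar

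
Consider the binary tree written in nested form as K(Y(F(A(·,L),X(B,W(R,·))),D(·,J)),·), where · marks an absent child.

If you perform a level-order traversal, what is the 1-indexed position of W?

Level-order visits nodes level by level from the root, left to right within each level.
Level 0: K
Level 1: Y
Level 2: F, D
Level 3: A, X, J
Level 4: L, B, W
Level 5: R
Full level-order sequence: K, Y, F, D, A, X, J, L, B, W, R.

10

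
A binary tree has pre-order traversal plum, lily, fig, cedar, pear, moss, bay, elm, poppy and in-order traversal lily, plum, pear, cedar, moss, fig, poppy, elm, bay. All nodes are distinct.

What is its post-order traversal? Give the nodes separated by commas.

lily, pear, moss, cedar, poppy, elm, bay, fig, plum

The first element of pre-order is the root; it splits in-order into left and right subtrees.
Root plum: left subtree has 1 node {lily}, right has 7 {pear, cedar, moss, fig, poppy, elm, bay}.
  Root fig: left subtree has 3 nodes {pear, cedar, moss}, right has 3 {poppy, elm, bay}.
    Root cedar: left subtree has 1 node {pear}, right has 1 {moss}.
    Root bay: left subtree has 2 nodes {poppy, elm}, right has 0 { }.
      Root elm: left subtree has 1 node {poppy}, right has 0 { }.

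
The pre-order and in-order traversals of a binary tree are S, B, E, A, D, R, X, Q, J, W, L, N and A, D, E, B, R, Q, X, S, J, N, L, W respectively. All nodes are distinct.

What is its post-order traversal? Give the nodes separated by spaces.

The first element of pre-order is the root; it splits in-order into left and right subtrees.
Root S: left subtree has 7 nodes {A, D, E, B, R, Q, X}, right has 4 {J, N, L, W}.
  Root B: left subtree has 3 nodes {A, D, E}, right has 3 {R, Q, X}.
    Root E: left subtree has 2 nodes {A, D}, right has 0 { }.
      Root A: left subtree has 0 nodes { }, right has 1 {D}.
    Root R: left subtree has 0 nodes { }, right has 2 {Q, X}.
      Root X: left subtree has 1 node {Q}, right has 0 { }.
  Root J: left subtree has 0 nodes { }, right has 3 {N, L, W}.
    Root W: left subtree has 2 nodes {N, L}, right has 0 { }.
      Root L: left subtree has 1 node {N}, right has 0 { }.

D A E Q X R B N L W J S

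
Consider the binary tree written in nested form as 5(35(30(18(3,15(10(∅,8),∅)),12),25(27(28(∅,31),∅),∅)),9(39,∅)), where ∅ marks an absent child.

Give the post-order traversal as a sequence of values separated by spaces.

Post-order visits the left subtree, then the right subtree, then the node.
At 5: go left to 35.
  At 35: go left to 30.
    At 30: go left to 18.
      At 18: go left to 3.
        3 is a leaf — visit 3.
      At 18: go right to 15.
        At 15: go left to 10.
          At 10: no left child.
          At 10: go right to 8.
            8 is a leaf — visit 8.
          Visit 10.
        At 15: no right child.
        Visit 15.
      Visit 18.
    At 30: go right to 12.
      12 is a leaf — visit 12.
    Visit 30.
  At 35: go right to 25.
    At 25: go left to 27.
      At 27: go left to 28.
        At 28: no left child.
        At 28: go right to 31.
          31 is a leaf — visit 31.
        Visit 28.
      At 27: no right child.
      Visit 27.
    At 25: no right child.
    Visit 25.
  Visit 35.
At 5: go right to 9.
  At 9: go left to 39.
    39 is a leaf — visit 39.
  At 9: no right child.
  Visit 9.
Visit 5.

3 8 10 15 18 12 30 31 28 27 25 35 39 9 5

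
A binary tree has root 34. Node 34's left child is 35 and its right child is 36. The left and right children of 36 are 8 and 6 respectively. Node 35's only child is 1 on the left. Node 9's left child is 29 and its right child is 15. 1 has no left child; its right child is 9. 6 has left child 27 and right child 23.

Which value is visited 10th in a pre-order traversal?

Pre-order visits the node, then its left subtree, then its right subtree.
Visit 34.
At 34: go left to 35.
  Visit 35.
  At 35: go left to 1.
    Visit 1.
    At 1: no left child.
    At 1: go right to 9.
      Visit 9.
      At 9: go left to 29.
        29 is a leaf — visit 29.
      At 9: go right to 15.
        15 is a leaf — visit 15.
  At 35: no right child.
At 34: go right to 36.
  Visit 36.
  At 36: go left to 8.
    8 is a leaf — visit 8.
  At 36: go right to 6.
    Visit 6.
    At 6: go left to 27.
      27 is a leaf — visit 27.
    At 6: go right to 23.
      23 is a leaf — visit 23.
Full pre-order sequence: 34, 35, 1, 9, 29, 15, 36, 8, 6, 27, 23.

27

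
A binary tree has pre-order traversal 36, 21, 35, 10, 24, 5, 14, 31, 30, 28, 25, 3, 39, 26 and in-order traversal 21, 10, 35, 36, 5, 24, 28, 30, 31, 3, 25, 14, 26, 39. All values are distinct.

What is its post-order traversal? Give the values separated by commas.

The first element of pre-order is the root; it splits in-order into left and right subtrees.
Root 36: left subtree has 3 nodes {21, 10, 35}, right has 10 {5, 24, 28, 30, 31, 3, 25, 14, 26, 39}.
  Root 21: left subtree has 0 nodes { }, right has 2 {10, 35}.
    Root 35: left subtree has 1 node {10}, right has 0 { }.
  Root 24: left subtree has 1 node {5}, right has 8 {28, 30, 31, 3, 25, 14, 26, 39}.
    Root 14: left subtree has 5 nodes {28, 30, 31, 3, 25}, right has 2 {26, 39}.
      Root 31: left subtree has 2 nodes {28, 30}, right has 2 {3, 25}.
        Root 30: left subtree has 1 node {28}, right has 0 { }.
        Root 25: left subtree has 1 node {3}, right has 0 { }.
      Root 39: left subtree has 1 node {26}, right has 0 { }.

10, 35, 21, 5, 28, 30, 3, 25, 31, 26, 39, 14, 24, 36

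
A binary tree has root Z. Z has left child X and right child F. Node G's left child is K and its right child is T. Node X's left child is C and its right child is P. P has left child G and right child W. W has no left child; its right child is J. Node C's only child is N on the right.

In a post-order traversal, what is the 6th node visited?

Post-order visits the left subtree, then the right subtree, then the node.
At Z: go left to X.
  At X: go left to C.
    At C: no left child.
    At C: go right to N.
      N is a leaf — visit N.
    Visit C.
  At X: go right to P.
    At P: go left to G.
      At G: go left to K.
        K is a leaf — visit K.
      At G: go right to T.
        T is a leaf — visit T.
      Visit G.
    At P: go right to W.
      At W: no left child.
      At W: go right to J.
        J is a leaf — visit J.
      Visit W.
    Visit P.
  Visit X.
At Z: go right to F.
  F is a leaf — visit F.
Visit Z.
Full post-order sequence: N, C, K, T, G, J, W, P, X, F, Z.

J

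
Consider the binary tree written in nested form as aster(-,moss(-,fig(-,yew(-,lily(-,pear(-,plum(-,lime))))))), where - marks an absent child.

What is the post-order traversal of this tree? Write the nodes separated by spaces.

Post-order visits the left subtree, then the right subtree, then the node.
At aster: no left child.
At aster: go right to moss.
  At moss: no left child.
  At moss: go right to fig.
    At fig: no left child.
    At fig: go right to yew.
      At yew: no left child.
      At yew: go right to lily.
        At lily: no left child.
        At lily: go right to pear.
          At pear: no left child.
          At pear: go right to plum.
            At plum: no left child.
            At plum: go right to lime.
              lime is a leaf — visit lime.
            Visit plum.
          Visit pear.
        Visit lily.
      Visit yew.
    Visit fig.
  Visit moss.
Visit aster.

lime plum pear lily yew fig moss aster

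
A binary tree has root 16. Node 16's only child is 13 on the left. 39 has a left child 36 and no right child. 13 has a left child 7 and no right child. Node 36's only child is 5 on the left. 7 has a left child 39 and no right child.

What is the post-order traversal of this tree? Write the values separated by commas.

5, 36, 39, 7, 13, 16

Post-order visits the left subtree, then the right subtree, then the node.
At 16: go left to 13.
  At 13: go left to 7.
    At 7: go left to 39.
      At 39: go left to 36.
        At 36: go left to 5.
          5 is a leaf — visit 5.
        At 36: no right child.
        Visit 36.
      At 39: no right child.
      Visit 39.
    At 7: no right child.
    Visit 7.
  At 13: no right child.
  Visit 13.
At 16: no right child.
Visit 16.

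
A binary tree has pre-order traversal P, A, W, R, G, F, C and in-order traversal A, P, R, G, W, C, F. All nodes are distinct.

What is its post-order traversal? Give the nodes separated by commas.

A, G, R, C, F, W, P

The first element of pre-order is the root; it splits in-order into left and right subtrees.
Root P: left subtree has 1 node {A}, right has 5 {R, G, W, C, F}.
  Root W: left subtree has 2 nodes {R, G}, right has 2 {C, F}.
    Root R: left subtree has 0 nodes { }, right has 1 {G}.
    Root F: left subtree has 1 node {C}, right has 0 { }.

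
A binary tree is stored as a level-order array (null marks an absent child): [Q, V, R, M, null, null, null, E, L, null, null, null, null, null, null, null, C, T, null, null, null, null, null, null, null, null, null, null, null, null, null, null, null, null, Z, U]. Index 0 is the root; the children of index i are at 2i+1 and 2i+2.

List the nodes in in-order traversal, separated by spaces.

In-order visits the left subtree, then the node, then the right subtree.
At Q: go left to V.
  At V: go left to M.
    At M: go left to E.
      At E: no left child.
      Visit E.
      At E: go right to C.
        At C: no left child.
        Visit C.
        At C: go right to Z.
          Z is a leaf — visit Z.
    Visit M.
    At M: go right to L.
      At L: go left to T.
        At T: go left to U.
          U is a leaf — visit U.
        Visit T.
        At T: no right child.
      Visit L.
      At L: no right child.
  Visit V.
  At V: no right child.
Visit Q.
At Q: go right to R.
  R is a leaf — visit R.

E C Z M U T L V Q R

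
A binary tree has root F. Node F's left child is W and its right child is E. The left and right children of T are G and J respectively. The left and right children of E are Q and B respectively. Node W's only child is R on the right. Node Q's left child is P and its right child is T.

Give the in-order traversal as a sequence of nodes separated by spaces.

In-order visits the left subtree, then the node, then the right subtree.
At F: go left to W.
  At W: no left child.
  Visit W.
  At W: go right to R.
    R is a leaf — visit R.
Visit F.
At F: go right to E.
  At E: go left to Q.
    At Q: go left to P.
      P is a leaf — visit P.
    Visit Q.
    At Q: go right to T.
      At T: go left to G.
        G is a leaf — visit G.
      Visit T.
      At T: go right to J.
        J is a leaf — visit J.
  Visit E.
  At E: go right to B.
    B is a leaf — visit B.

W R F P Q G T J E B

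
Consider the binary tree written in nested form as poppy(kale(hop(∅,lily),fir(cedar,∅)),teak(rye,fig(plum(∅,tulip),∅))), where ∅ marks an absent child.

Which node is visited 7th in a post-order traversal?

tulip

Post-order visits the left subtree, then the right subtree, then the node.
At poppy: go left to kale.
  At kale: go left to hop.
    At hop: no left child.
    At hop: go right to lily.
      lily is a leaf — visit lily.
    Visit hop.
  At kale: go right to fir.
    At fir: go left to cedar.
      cedar is a leaf — visit cedar.
    At fir: no right child.
    Visit fir.
  Visit kale.
At poppy: go right to teak.
  At teak: go left to rye.
    rye is a leaf — visit rye.
  At teak: go right to fig.
    At fig: go left to plum.
      At plum: no left child.
      At plum: go right to tulip.
        tulip is a leaf — visit tulip.
      Visit plum.
    At fig: no right child.
    Visit fig.
  Visit teak.
Visit poppy.
Full post-order sequence: lily, hop, cedar, fir, kale, rye, tulip, plum, fig, teak, poppy.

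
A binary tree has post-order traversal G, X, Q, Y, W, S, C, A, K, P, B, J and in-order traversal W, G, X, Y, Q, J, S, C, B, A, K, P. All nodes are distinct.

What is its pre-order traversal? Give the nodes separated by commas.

J, W, Y, X, G, Q, B, C, S, P, K, A

The last element of post-order is the root; it splits in-order into left and right subtrees.
Root J: left subtree has 5 nodes {W, G, X, Y, Q}, right has 6 {S, C, B, A, K, P}.
  Root W: left subtree has 0 nodes { }, right has 4 {G, X, Y, Q}.
    Root Y: left subtree has 2 nodes {G, X}, right has 1 {Q}.
      Root X: left subtree has 1 node {G}, right has 0 { }.
  Root B: left subtree has 2 nodes {S, C}, right has 3 {A, K, P}.
    Root C: left subtree has 1 node {S}, right has 0 { }.
    Root P: left subtree has 2 nodes {A, K}, right has 0 { }.
      Root K: left subtree has 1 node {A}, right has 0 { }.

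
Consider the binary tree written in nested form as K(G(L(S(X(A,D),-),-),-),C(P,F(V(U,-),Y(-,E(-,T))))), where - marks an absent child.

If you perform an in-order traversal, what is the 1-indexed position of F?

12

In-order visits the left subtree, then the node, then the right subtree.
At K: go left to G.
  At G: go left to L.
    At L: go left to S.
      At S: go left to X.
        At X: go left to A.
          A is a leaf — visit A.
        Visit X.
        At X: go right to D.
          D is a leaf — visit D.
      Visit S.
      At S: no right child.
    Visit L.
    At L: no right child.
  Visit G.
  At G: no right child.
Visit K.
At K: go right to C.
  At C: go left to P.
    P is a leaf — visit P.
  Visit C.
  At C: go right to F.
    At F: go left to V.
      At V: go left to U.
        U is a leaf — visit U.
      Visit V.
      At V: no right child.
    Visit F.
    At F: go right to Y.
      At Y: no left child.
      Visit Y.
      At Y: go right to E.
        At E: no left child.
        Visit E.
        At E: go right to T.
          T is a leaf — visit T.
Full in-order sequence: A, X, D, S, L, G, K, P, C, U, V, F, Y, E, T.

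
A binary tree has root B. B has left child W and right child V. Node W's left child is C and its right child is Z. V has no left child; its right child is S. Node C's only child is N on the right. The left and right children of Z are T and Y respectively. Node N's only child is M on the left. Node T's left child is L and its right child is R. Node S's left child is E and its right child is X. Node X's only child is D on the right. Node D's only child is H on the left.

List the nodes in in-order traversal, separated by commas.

In-order visits the left subtree, then the node, then the right subtree.
At B: go left to W.
  At W: go left to C.
    At C: no left child.
    Visit C.
    At C: go right to N.
      At N: go left to M.
        M is a leaf — visit M.
      Visit N.
      At N: no right child.
  Visit W.
  At W: go right to Z.
    At Z: go left to T.
      At T: go left to L.
        L is a leaf — visit L.
      Visit T.
      At T: go right to R.
        R is a leaf — visit R.
    Visit Z.
    At Z: go right to Y.
      Y is a leaf — visit Y.
Visit B.
At B: go right to V.
  At V: no left child.
  Visit V.
  At V: go right to S.
    At S: go left to E.
      E is a leaf — visit E.
    Visit S.
    At S: go right to X.
      At X: no left child.
      Visit X.
      At X: go right to D.
        At D: go left to H.
          H is a leaf — visit H.
        Visit D.
        At D: no right child.

C, M, N, W, L, T, R, Z, Y, B, V, E, S, X, H, D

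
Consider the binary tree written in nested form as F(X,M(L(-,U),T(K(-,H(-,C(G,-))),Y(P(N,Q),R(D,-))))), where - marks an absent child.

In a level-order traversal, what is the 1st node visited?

F

Level-order visits nodes level by level from the root, left to right within each level.
Level 0: F
Level 1: X, M
Level 2: L, T
Level 3: U, K, Y
Level 4: H, P, R
Level 5: C, N, Q, D
Level 6: G
Full level-order sequence: F, X, M, L, T, U, K, Y, H, P, R, C, N, Q, D, G.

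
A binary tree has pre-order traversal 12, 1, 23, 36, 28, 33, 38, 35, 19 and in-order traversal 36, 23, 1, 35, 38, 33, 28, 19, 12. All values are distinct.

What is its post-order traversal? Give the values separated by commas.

36, 23, 35, 38, 33, 19, 28, 1, 12

The first element of pre-order is the root; it splits in-order into left and right subtrees.
Root 12: left subtree has 8 nodes {36, 23, 1, 35, 38, 33, 28, 19}, right has 0 { }.
  Root 1: left subtree has 2 nodes {36, 23}, right has 5 {35, 38, 33, 28, 19}.
    Root 23: left subtree has 1 node {36}, right has 0 { }.
    Root 28: left subtree has 3 nodes {35, 38, 33}, right has 1 {19}.
      Root 33: left subtree has 2 nodes {35, 38}, right has 0 { }.
        Root 38: left subtree has 1 node {35}, right has 0 { }.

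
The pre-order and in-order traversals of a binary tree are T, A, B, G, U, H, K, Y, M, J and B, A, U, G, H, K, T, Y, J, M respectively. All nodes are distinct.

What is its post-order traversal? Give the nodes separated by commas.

The first element of pre-order is the root; it splits in-order into left and right subtrees.
Root T: left subtree has 6 nodes {B, A, U, G, H, K}, right has 3 {Y, J, M}.
  Root A: left subtree has 1 node {B}, right has 4 {U, G, H, K}.
    Root G: left subtree has 1 node {U}, right has 2 {H, K}.
      Root H: left subtree has 0 nodes { }, right has 1 {K}.
  Root Y: left subtree has 0 nodes { }, right has 2 {J, M}.
    Root M: left subtree has 1 node {J}, right has 0 { }.

B, U, K, H, G, A, J, M, Y, T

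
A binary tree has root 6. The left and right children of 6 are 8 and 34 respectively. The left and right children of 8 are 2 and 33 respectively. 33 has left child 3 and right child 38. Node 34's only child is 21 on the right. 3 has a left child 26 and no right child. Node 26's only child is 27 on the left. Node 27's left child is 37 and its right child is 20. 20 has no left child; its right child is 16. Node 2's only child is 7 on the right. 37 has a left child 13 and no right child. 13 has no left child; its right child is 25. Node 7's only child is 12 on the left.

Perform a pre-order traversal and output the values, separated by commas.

Pre-order visits the node, then its left subtree, then its right subtree.
Visit 6.
At 6: go left to 8.
  Visit 8.
  At 8: go left to 2.
    Visit 2.
    At 2: no left child.
    At 2: go right to 7.
      Visit 7.
      At 7: go left to 12.
        12 is a leaf — visit 12.
      At 7: no right child.
  At 8: go right to 33.
    Visit 33.
    At 33: go left to 3.
      Visit 3.
      At 3: go left to 26.
        Visit 26.
        At 26: go left to 27.
          Visit 27.
          At 27: go left to 37.
            Visit 37.
            At 37: go left to 13.
              Visit 13.
              At 13: no left child.
              At 13: go right to 25.
                25 is a leaf — visit 25.
            At 37: no right child.
          At 27: go right to 20.
            Visit 20.
            At 20: no left child.
            At 20: go right to 16.
              16 is a leaf — visit 16.
        At 26: no right child.
      At 3: no right child.
    At 33: go right to 38.
      38 is a leaf — visit 38.
At 6: go right to 34.
  Visit 34.
  At 34: no left child.
  At 34: go right to 21.
    21 is a leaf — visit 21.

6, 8, 2, 7, 12, 33, 3, 26, 27, 37, 13, 25, 20, 16, 38, 34, 21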